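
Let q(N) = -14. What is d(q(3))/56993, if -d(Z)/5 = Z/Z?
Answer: -5/56993 ≈ -8.7730e-5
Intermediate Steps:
d(Z) = -5 (d(Z) = -5*Z/Z = -5*1 = -5)
d(q(3))/56993 = -5/56993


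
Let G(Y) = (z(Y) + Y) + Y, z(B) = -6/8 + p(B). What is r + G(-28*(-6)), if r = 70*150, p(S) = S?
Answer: 44013/4 ≈ 11003.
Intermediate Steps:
z(B) = -¾ + B (z(B) = -6/8 + B = -6*⅛ + B = -¾ + B)
G(Y) = -¾ + 3*Y (G(Y) = ((-¾ + Y) + Y) + Y = (-¾ + 2*Y) + Y = -¾ + 3*Y)
r = 10500
r + G(-28*(-6)) = 10500 + (-¾ + 3*(-28*(-6))) = 10500 + (-¾ + 3*168) = 10500 + (-¾ + 504) = 10500 + 2013/4 = 44013/4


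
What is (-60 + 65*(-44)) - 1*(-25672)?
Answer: 22752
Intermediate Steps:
(-60 + 65*(-44)) - 1*(-25672) = (-60 - 2860) + 25672 = -2920 + 25672 = 22752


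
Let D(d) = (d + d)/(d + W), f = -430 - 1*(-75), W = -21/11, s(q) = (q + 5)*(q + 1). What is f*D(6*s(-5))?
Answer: 0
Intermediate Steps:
s(q) = (1 + q)*(5 + q) (s(q) = (5 + q)*(1 + q) = (1 + q)*(5 + q))
W = -21/11 (W = -21*1/11 = -21/11 ≈ -1.9091)
f = -355 (f = -430 + 75 = -355)
D(d) = 2*d/(-21/11 + d) (D(d) = (d + d)/(d - 21/11) = (2*d)/(-21/11 + d) = 2*d/(-21/11 + d))
f*D(6*s(-5)) = -7810*6*(5 + (-5)² + 6*(-5))/(-21 + 11*(6*(5 + (-5)² + 6*(-5)))) = -7810*6*(5 + 25 - 30)/(-21 + 11*(6*(5 + 25 - 30))) = -7810*6*0/(-21 + 11*(6*0)) = -7810*0/(-21 + 11*0) = -7810*0/(-21 + 0) = -7810*0/(-21) = -7810*0*(-1)/21 = -355*0 = 0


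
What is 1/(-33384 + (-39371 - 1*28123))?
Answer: -1/100878 ≈ -9.9130e-6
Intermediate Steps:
1/(-33384 + (-39371 - 1*28123)) = 1/(-33384 + (-39371 - 28123)) = 1/(-33384 - 67494) = 1/(-100878) = -1/100878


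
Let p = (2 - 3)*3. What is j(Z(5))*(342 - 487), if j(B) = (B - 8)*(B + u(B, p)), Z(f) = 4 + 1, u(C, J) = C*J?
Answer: -4350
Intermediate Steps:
p = -3 (p = -1*3 = -3)
Z(f) = 5
j(B) = -2*B*(-8 + B) (j(B) = (B - 8)*(B + B*(-3)) = (-8 + B)*(B - 3*B) = (-8 + B)*(-2*B) = -2*B*(-8 + B))
j(Z(5))*(342 - 487) = (2*5*(8 - 1*5))*(342 - 487) = (2*5*(8 - 5))*(-145) = (2*5*3)*(-145) = 30*(-145) = -4350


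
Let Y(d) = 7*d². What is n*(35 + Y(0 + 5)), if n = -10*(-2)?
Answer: 4200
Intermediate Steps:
n = 20
n*(35 + Y(0 + 5)) = 20*(35 + 7*(0 + 5)²) = 20*(35 + 7*5²) = 20*(35 + 7*25) = 20*(35 + 175) = 20*210 = 4200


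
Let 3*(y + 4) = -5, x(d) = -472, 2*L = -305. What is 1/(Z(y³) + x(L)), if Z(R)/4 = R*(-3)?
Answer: 9/15404 ≈ 0.00058426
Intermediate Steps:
L = -305/2 (L = (½)*(-305) = -305/2 ≈ -152.50)
y = -17/3 (y = -4 + (⅓)*(-5) = -4 - 5/3 = -17/3 ≈ -5.6667)
Z(R) = -12*R (Z(R) = 4*(R*(-3)) = 4*(-3*R) = -12*R)
1/(Z(y³) + x(L)) = 1/(-12*(-17/3)³ - 472) = 1/(-12*(-4913/27) - 472) = 1/(19652/9 - 472) = 1/(15404/9) = 9/15404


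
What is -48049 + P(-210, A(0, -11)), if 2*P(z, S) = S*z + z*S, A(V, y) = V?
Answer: -48049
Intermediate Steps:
P(z, S) = S*z (P(z, S) = (S*z + z*S)/2 = (S*z + S*z)/2 = (2*S*z)/2 = S*z)
-48049 + P(-210, A(0, -11)) = -48049 + 0*(-210) = -48049 + 0 = -48049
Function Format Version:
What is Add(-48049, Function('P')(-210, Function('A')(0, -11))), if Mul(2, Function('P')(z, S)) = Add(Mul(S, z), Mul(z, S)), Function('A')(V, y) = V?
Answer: -48049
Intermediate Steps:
Function('P')(z, S) = Mul(S, z) (Function('P')(z, S) = Mul(Rational(1, 2), Add(Mul(S, z), Mul(z, S))) = Mul(Rational(1, 2), Add(Mul(S, z), Mul(S, z))) = Mul(Rational(1, 2), Mul(2, S, z)) = Mul(S, z))
Add(-48049, Function('P')(-210, Function('A')(0, -11))) = Add(-48049, Mul(0, -210)) = Add(-48049, 0) = -48049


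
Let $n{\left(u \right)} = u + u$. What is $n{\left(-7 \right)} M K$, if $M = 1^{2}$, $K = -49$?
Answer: $686$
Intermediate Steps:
$n{\left(u \right)} = 2 u$
$M = 1$
$n{\left(-7 \right)} M K = 2 \left(-7\right) 1 \left(-49\right) = \left(-14\right) 1 \left(-49\right) = \left(-14\right) \left(-49\right) = 686$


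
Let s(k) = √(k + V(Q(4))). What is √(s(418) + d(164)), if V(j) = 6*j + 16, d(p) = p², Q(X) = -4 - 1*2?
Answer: √(26896 + √398) ≈ 164.06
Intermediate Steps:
Q(X) = -6 (Q(X) = -4 - 2 = -6)
V(j) = 16 + 6*j
s(k) = √(-20 + k) (s(k) = √(k + (16 + 6*(-6))) = √(k + (16 - 36)) = √(k - 20) = √(-20 + k))
√(s(418) + d(164)) = √(√(-20 + 418) + 164²) = √(√398 + 26896) = √(26896 + √398)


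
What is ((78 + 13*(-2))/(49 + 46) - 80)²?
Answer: 56972304/9025 ≈ 6312.7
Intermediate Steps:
((78 + 13*(-2))/(49 + 46) - 80)² = ((78 - 26)/95 - 80)² = (52*(1/95) - 80)² = (52/95 - 80)² = (-7548/95)² = 56972304/9025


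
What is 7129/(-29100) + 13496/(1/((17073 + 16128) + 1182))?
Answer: 13503359361671/29100 ≈ 4.6403e+8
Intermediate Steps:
7129/(-29100) + 13496/(1/((17073 + 16128) + 1182)) = 7129*(-1/29100) + 13496/(1/(33201 + 1182)) = -7129/29100 + 13496/(1/34383) = -7129/29100 + 13496*34383 = -7129/29100 + 464032968 = 13503359361671/29100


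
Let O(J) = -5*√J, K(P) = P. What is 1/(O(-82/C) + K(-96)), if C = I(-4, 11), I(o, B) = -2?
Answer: -96/8191 + 5*√41/8191 ≈ -0.0078115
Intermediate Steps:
C = -2
1/(O(-82/C) + K(-96)) = 1/(-5*√82*√(-1/(-2)) - 96) = 1/(-5*√41 - 96) = 1/(-96 - 5*√41)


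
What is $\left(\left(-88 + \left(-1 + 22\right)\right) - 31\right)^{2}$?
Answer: $9604$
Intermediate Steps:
$\left(\left(-88 + \left(-1 + 22\right)\right) - 31\right)^{2} = \left(\left(-88 + 21\right) - 31\right)^{2} = \left(-67 - 31\right)^{2} = \left(-98\right)^{2} = 9604$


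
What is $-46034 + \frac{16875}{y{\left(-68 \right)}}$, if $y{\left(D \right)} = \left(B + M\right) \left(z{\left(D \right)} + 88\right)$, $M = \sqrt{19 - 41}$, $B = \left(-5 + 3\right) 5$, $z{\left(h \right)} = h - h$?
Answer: $- \frac{247194887}{5368} - \frac{16875 i \sqrt{22}}{10736} \approx -46050.0 - 7.3725 i$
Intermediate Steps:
$z{\left(h \right)} = 0$
$B = -10$ ($B = \left(-2\right) 5 = -10$)
$M = i \sqrt{22}$ ($M = \sqrt{-22} = i \sqrt{22} \approx 4.6904 i$)
$y{\left(D \right)} = -880 + 88 i \sqrt{22}$ ($y{\left(D \right)} = \left(-10 + i \sqrt{22}\right) \left(0 + 88\right) = \left(-10 + i \sqrt{22}\right) 88 = -880 + 88 i \sqrt{22}$)
$-46034 + \frac{16875}{y{\left(-68 \right)}} = -46034 + \frac{16875}{-880 + 88 i \sqrt{22}}$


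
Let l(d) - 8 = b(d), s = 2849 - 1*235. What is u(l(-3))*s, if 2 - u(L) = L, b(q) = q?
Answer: -7842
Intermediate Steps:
s = 2614 (s = 2849 - 235 = 2614)
l(d) = 8 + d
u(L) = 2 - L
u(l(-3))*s = (2 - (8 - 3))*2614 = (2 - 1*5)*2614 = (2 - 5)*2614 = -3*2614 = -7842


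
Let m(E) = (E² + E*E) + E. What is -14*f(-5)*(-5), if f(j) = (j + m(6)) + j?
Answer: 4760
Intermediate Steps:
m(E) = E + 2*E² (m(E) = (E² + E²) + E = 2*E² + E = E + 2*E²)
f(j) = 78 + 2*j (f(j) = (j + 6*(1 + 2*6)) + j = (j + 6*(1 + 12)) + j = (j + 6*13) + j = (j + 78) + j = (78 + j) + j = 78 + 2*j)
-14*f(-5)*(-5) = -14*(78 + 2*(-5))*(-5) = -14*(78 - 10)*(-5) = -14*68*(-5) = -952*(-5) = 4760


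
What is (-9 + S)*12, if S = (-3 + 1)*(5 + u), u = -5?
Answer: -108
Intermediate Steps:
S = 0 (S = (-3 + 1)*(5 - 5) = -2*0 = 0)
(-9 + S)*12 = (-9 + 0)*12 = -9*12 = -108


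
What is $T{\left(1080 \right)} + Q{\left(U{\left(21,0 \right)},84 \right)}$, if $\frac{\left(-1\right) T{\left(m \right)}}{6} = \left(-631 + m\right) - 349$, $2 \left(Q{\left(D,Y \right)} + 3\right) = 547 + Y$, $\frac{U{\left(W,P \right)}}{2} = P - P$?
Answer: $- \frac{575}{2} \approx -287.5$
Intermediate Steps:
$U{\left(W,P \right)} = 0$ ($U{\left(W,P \right)} = 2 \left(P - P\right) = 2 \cdot 0 = 0$)
$Q{\left(D,Y \right)} = \frac{541}{2} + \frac{Y}{2}$ ($Q{\left(D,Y \right)} = -3 + \frac{547 + Y}{2} = -3 + \left(\frac{547}{2} + \frac{Y}{2}\right) = \frac{541}{2} + \frac{Y}{2}$)
$T{\left(m \right)} = 5880 - 6 m$ ($T{\left(m \right)} = - 6 \left(\left(-631 + m\right) - 349\right) = - 6 \left(-980 + m\right) = 5880 - 6 m$)
$T{\left(1080 \right)} + Q{\left(U{\left(21,0 \right)},84 \right)} = \left(5880 - 6480\right) + \left(\frac{541}{2} + \frac{1}{2} \cdot 84\right) = \left(5880 - 6480\right) + \left(\frac{541}{2} + 42\right) = -600 + \frac{625}{2} = - \frac{575}{2}$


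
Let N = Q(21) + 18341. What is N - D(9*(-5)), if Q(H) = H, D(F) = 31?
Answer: 18331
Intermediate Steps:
N = 18362 (N = 21 + 18341 = 18362)
N - D(9*(-5)) = 18362 - 1*31 = 18362 - 31 = 18331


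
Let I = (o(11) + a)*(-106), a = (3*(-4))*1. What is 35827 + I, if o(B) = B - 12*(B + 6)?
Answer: 57557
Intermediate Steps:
a = -12 (a = -12*1 = -12)
o(B) = -72 - 11*B (o(B) = B - 12*(6 + B) = B - 4*(18 + 3*B) = B + (-72 - 12*B) = -72 - 11*B)
I = 21730 (I = ((-72 - 11*11) - 12)*(-106) = ((-72 - 121) - 12)*(-106) = (-193 - 12)*(-106) = -205*(-106) = 21730)
35827 + I = 35827 + 21730 = 57557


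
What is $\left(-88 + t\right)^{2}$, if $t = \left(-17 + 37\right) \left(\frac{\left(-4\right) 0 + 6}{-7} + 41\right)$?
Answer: $\frac{25040016}{49} \approx 5.1102 \cdot 10^{5}$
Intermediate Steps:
$t = \frac{5620}{7}$ ($t = 20 \left(\left(0 + 6\right) \left(- \frac{1}{7}\right) + 41\right) = 20 \left(6 \left(- \frac{1}{7}\right) + 41\right) = 20 \left(- \frac{6}{7} + 41\right) = 20 \cdot \frac{281}{7} = \frac{5620}{7} \approx 802.86$)
$\left(-88 + t\right)^{2} = \left(-88 + \frac{5620}{7}\right)^{2} = \left(\frac{5004}{7}\right)^{2} = \frac{25040016}{49}$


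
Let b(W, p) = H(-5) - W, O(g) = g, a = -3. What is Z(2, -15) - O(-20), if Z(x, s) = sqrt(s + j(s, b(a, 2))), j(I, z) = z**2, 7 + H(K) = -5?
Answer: 20 + sqrt(66) ≈ 28.124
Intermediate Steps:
H(K) = -12 (H(K) = -7 - 5 = -12)
b(W, p) = -12 - W
Z(x, s) = sqrt(81 + s) (Z(x, s) = sqrt(s + (-12 - 1*(-3))**2) = sqrt(s + (-12 + 3)**2) = sqrt(s + (-9)**2) = sqrt(s + 81) = sqrt(81 + s))
Z(2, -15) - O(-20) = sqrt(81 - 15) - 1*(-20) = sqrt(66) + 20 = 20 + sqrt(66)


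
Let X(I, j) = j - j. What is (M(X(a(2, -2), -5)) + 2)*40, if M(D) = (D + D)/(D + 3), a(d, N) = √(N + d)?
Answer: 80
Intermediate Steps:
X(I, j) = 0
M(D) = 2*D/(3 + D) (M(D) = (2*D)/(3 + D) = 2*D/(3 + D))
(M(X(a(2, -2), -5)) + 2)*40 = (2*0/(3 + 0) + 2)*40 = (2*0/3 + 2)*40 = (2*0*(⅓) + 2)*40 = (0 + 2)*40 = 2*40 = 80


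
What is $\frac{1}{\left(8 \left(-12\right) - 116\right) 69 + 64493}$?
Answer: $\frac{1}{49865} \approx 2.0054 \cdot 10^{-5}$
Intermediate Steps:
$\frac{1}{\left(8 \left(-12\right) - 116\right) 69 + 64493} = \frac{1}{\left(-96 - 116\right) 69 + 64493} = \frac{1}{\left(-212\right) 69 + 64493} = \frac{1}{-14628 + 64493} = \frac{1}{49865}$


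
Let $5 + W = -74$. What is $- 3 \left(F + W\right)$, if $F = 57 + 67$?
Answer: $-135$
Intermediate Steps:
$W = -79$ ($W = -5 - 74 = -79$)
$F = 124$
$- 3 \left(F + W\right) = - 3 \left(124 - 79\right) = \left(-3\right) 45 = -135$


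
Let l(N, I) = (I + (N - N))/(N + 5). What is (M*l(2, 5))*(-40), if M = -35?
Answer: 1000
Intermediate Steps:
l(N, I) = I/(5 + N) (l(N, I) = (I + 0)/(5 + N) = I/(5 + N))
(M*l(2, 5))*(-40) = -175/(5 + 2)*(-40) = -175/7*(-40) = -35*5/7*(-40) = -25*(-40) = 1000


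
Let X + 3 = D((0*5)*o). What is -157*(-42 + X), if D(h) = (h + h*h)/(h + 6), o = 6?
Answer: 7065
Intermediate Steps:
D(h) = (h + h**2)/(6 + h)
X = -3 (X = -3 + ((0*5)*6)*(1 + (0*5)*6)/(6 + (0*5)*6) = -3 + (0*6)*(1 + 0*6)/(6 + 0*6) = -3 + 0*(1 + 0)/(6 + 0) = -3 + 0*1/6 = -3 + 0*(1/6)*1 = -3 + 0 = -3)
-157*(-42 + X) = -157*(-42 - 3) = -157*(-45) = 7065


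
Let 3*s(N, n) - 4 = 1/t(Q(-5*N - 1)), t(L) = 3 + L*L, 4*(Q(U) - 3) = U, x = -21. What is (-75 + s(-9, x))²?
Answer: 1934064484/356409 ≈ 5426.5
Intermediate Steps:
Q(U) = 3 + U/4
t(L) = 3 + L²
s(N, n) = 4/3 + 1/(3*(3 + (11/4 - 5*N/4)²)) (s(N, n) = 4/3 + 1/(3*(3 + (3 + (-5*N - 1)/4)²)) = 4/3 + 1/(3*(3 + (3 + (-1 - 5*N)/4)²)) = 4/3 + 1/(3*(3 + (3 + (-¼ - 5*N/4))²)) = 4/3 + 1/(3*(3 + (11/4 - 5*N/4)²)))
(-75 + s(-9, x))² = (-75 + 4*(52 + (-11 + 5*(-9))²)/(3*(48 + (-11 + 5*(-9))²)))² = (-75 + 4*(52 + (-11 - 45)²)/(3*(48 + (-11 - 45)²)))² = (-75 + 4*(52 + (-56)²)/(3*(48 + (-56)²)))² = (-75 + 4*(52 + 3136)/(3*(48 + 3136)))² = (-75 + (4/3)*3188/3184)² = (-75 + (4/3)*(1/3184)*3188)² = (-75 + 797/597)² = (-43978/597)² = 1934064484/356409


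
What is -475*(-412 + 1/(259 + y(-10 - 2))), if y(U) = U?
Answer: 2544075/13 ≈ 1.9570e+5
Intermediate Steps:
-475*(-412 + 1/(259 + y(-10 - 2))) = -475*(-412 + 1/(259 + (-10 - 2))) = -475*(-412 + 1/(259 - 12)) = -475*(-412 + 1/247) = -475*(-101763/247) = 2544075/13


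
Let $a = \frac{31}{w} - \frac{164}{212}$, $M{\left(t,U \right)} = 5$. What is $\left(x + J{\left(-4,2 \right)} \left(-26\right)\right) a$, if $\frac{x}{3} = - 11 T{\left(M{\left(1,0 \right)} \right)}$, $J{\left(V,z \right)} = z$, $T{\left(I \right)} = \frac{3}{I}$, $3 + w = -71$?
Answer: $\frac{1679043}{19610} \approx 85.622$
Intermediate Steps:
$w = -74$ ($w = -3 - 71 = -74$)
$a = - \frac{4677}{3922}$ ($a = \frac{31}{-74} - \frac{164}{212} = 31 \left(- \frac{1}{74}\right) - \frac{41}{53} = - \frac{31}{74} - \frac{41}{53} = - \frac{4677}{3922} \approx -1.1925$)
$x = - \frac{99}{5}$ ($x = 3 \left(- 11 \cdot \frac{3}{5}\right) = 3 \left(- 11 \cdot 3 \cdot \frac{1}{5}\right) = 3 \left(\left(-11\right) \frac{3}{5}\right) = 3 \left(- \frac{33}{5}\right) = - \frac{99}{5} \approx -19.8$)
$\left(x + J{\left(-4,2 \right)} \left(-26\right)\right) a = \left(- \frac{99}{5} + 2 \left(-26\right)\right) \left(- \frac{4677}{3922}\right) = \left(- \frac{99}{5} - 52\right) \left(- \frac{4677}{3922}\right) = \left(- \frac{359}{5}\right) \left(- \frac{4677}{3922}\right) = \frac{1679043}{19610}$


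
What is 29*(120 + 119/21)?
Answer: 10933/3 ≈ 3644.3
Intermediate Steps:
29*(120 + 119/21) = 29*(120 + 119*(1/21)) = 29*(120 + 17/3) = 29*(377/3) = 10933/3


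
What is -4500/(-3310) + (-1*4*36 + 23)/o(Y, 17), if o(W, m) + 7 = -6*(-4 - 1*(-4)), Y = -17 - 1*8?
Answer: 43201/2317 ≈ 18.645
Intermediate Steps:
Y = -25 (Y = -17 - 8 = -25)
o(W, m) = -7 (o(W, m) = -7 - 6*(-4 - 1*(-4)) = -7 - 6*(-4 + 4) = -7 - 6*0 = -7 + 0 = -7)
-4500/(-3310) + (-1*4*36 + 23)/o(Y, 17) = -4500/(-3310) + (-1*4*36 + 23)/(-7) = -4500*(-1/3310) + (-4*36 + 23)*(-1/7) = 450/331 + (-144 + 23)*(-1/7) = 450/331 - 121*(-1/7) = 450/331 + 121/7 = 43201/2317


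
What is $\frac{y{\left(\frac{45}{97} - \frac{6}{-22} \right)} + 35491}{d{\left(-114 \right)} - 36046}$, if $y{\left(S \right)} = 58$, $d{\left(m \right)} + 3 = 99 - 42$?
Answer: $- \frac{35549}{35992} \approx -0.98769$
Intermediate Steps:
$d{\left(m \right)} = 54$ ($d{\left(m \right)} = -3 + \left(99 - 42\right) = -3 + 57 = 54$)
$\frac{y{\left(\frac{45}{97} - \frac{6}{-22} \right)} + 35491}{d{\left(-114 \right)} - 36046} = \frac{58 + 35491}{54 - 36046} = \frac{35549}{-35992} = 35549 \left(- \frac{1}{35992}\right) = - \frac{35549}{35992}$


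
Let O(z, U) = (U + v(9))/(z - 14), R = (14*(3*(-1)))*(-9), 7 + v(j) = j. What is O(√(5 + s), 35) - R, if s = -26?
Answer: -11792/31 - 37*I*√21/217 ≈ -380.39 - 0.78136*I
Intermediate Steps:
v(j) = -7 + j
R = 378 (R = (14*(-3))*(-9) = -42*(-9) = 378)
O(z, U) = (2 + U)/(-14 + z) (O(z, U) = (U + (-7 + 9))/(z - 14) = (U + 2)/(-14 + z) = (2 + U)/(-14 + z))
O(√(5 + s), 35) - R = (2 + 35)/(-14 + √(5 - 26)) - 1*378 = 37/(-14 + √(-21)) - 378 = 37/(-14 + I*√21) - 378 = -378 + 37/(-14 + I*√21)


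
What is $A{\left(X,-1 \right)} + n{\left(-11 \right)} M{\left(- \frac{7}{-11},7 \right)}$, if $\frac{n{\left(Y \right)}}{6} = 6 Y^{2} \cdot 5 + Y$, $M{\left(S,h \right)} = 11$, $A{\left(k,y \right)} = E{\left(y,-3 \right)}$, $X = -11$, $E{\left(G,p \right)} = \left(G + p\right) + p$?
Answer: $238847$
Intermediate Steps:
$E{\left(G,p \right)} = G + 2 p$
$A{\left(k,y \right)} = -6 + y$ ($A{\left(k,y \right)} = y + 2 \left(-3\right) = y - 6 = -6 + y$)
$n{\left(Y \right)} = 6 Y + 180 Y^{2}$ ($n{\left(Y \right)} = 6 \left(6 Y^{2} \cdot 5 + Y\right) = 6 \left(30 Y^{2} + Y\right) = 6 \left(Y + 30 Y^{2}\right) = 6 Y + 180 Y^{2}$)
$A{\left(X,-1 \right)} + n{\left(-11 \right)} M{\left(- \frac{7}{-11},7 \right)} = \left(-6 - 1\right) + 6 \left(-11\right) \left(1 + 30 \left(-11\right)\right) 11 = -7 + 6 \left(-11\right) \left(1 - 330\right) 11 = -7 + 6 \left(-11\right) \left(-329\right) 11 = -7 + 21714 \cdot 11 = -7 + 238854 = 238847$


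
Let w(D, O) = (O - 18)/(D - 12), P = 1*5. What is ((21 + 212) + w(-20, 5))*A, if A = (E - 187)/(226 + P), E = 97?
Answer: -1455/16 ≈ -90.938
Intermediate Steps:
P = 5
A = -30/77 (A = (97 - 187)/(226 + 5) = -90/231 = -90*1/231 = -30/77 ≈ -0.38961)
w(D, O) = (-18 + O)/(-12 + D)
((21 + 212) + w(-20, 5))*A = ((21 + 212) + (-18 + 5)/(-12 - 20))*(-30/77) = (233 - 13/(-32))*(-30/77) = (233 - 1/32*(-13))*(-30/77) = (233 + 13/32)*(-30/77) = (7469/32)*(-30/77) = -1455/16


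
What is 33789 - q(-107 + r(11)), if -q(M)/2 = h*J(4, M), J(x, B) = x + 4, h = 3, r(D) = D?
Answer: 33837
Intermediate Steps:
J(x, B) = 4 + x
q(M) = -48 (q(M) = -6*(4 + 4) = -6*8 = -2*24 = -48)
33789 - q(-107 + r(11)) = 33789 - 1*(-48) = 33789 + 48 = 33837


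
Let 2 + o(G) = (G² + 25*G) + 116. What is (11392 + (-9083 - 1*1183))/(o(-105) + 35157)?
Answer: 1126/43671 ≈ 0.025784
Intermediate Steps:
o(G) = 114 + G² + 25*G (o(G) = -2 + ((G² + 25*G) + 116) = -2 + (116 + G² + 25*G) = 114 + G² + 25*G)
(11392 + (-9083 - 1*1183))/(o(-105) + 35157) = (11392 + (-9083 - 1*1183))/((114 + (-105)² + 25*(-105)) + 35157) = (11392 + (-9083 - 1183))/((114 + 11025 - 2625) + 35157) = (11392 - 10266)/(8514 + 35157) = 1126/43671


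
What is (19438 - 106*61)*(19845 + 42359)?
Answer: 806910288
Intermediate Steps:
(19438 - 106*61)*(19845 + 42359) = (19438 - 6466)*62204 = 12972*62204 = 806910288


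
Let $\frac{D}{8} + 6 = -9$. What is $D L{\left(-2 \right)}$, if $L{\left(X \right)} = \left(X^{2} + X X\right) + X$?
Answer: $-720$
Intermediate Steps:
$L{\left(X \right)} = X + 2 X^{2}$ ($L{\left(X \right)} = \left(X^{2} + X^{2}\right) + X = 2 X^{2} + X = X + 2 X^{2}$)
$D = -120$ ($D = -48 + 8 \left(-9\right) = -48 - 72 = -120$)
$D L{\left(-2 \right)} = - 120 \left(- 2 \left(1 + 2 \left(-2\right)\right)\right) = - 120 \left(- 2 \left(1 - 4\right)\right) = - 120 \left(\left(-2\right) \left(-3\right)\right) = \left(-120\right) 6 = -720$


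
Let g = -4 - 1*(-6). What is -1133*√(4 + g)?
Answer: -1133*√6 ≈ -2775.3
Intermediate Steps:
g = 2 (g = -4 + 6 = 2)
-1133*√(4 + g) = -1133*√(4 + 2) = -1133*√6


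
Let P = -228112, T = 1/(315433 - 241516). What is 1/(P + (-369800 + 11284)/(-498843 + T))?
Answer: -18436489015/4205571131976094 ≈ -4.3838e-6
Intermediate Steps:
T = 1/73917 ≈ 1.3529e-5
1/(P + (-369800 + 11284)/(-498843 + T)) = 1/(-228112 + (-369800 + 11284)/(-498843 + 1/73917)) = 1/(-228112 - 358516/(-36872978030/73917)) = 1/(-228112 - 358516*(-73917/36872978030)) = 1/(-228112 + 13250213586/18436489015) = 1/(-4205571131976094/18436489015) = -18436489015/4205571131976094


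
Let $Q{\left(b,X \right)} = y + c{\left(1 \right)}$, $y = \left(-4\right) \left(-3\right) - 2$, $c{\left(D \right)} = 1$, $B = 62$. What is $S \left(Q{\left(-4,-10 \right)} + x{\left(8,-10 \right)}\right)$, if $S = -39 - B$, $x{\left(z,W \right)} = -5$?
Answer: $-606$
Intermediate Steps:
$y = 10$ ($y = 12 - 2 = 10$)
$S = -101$ ($S = -39 - 62 = -101$)
$Q{\left(b,X \right)} = 11$ ($Q{\left(b,X \right)} = 10 + 1 = 11$)
$S \left(Q{\left(-4,-10 \right)} + x{\left(8,-10 \right)}\right) = - 101 \left(11 - 5\right) = \left(-101\right) 6 = -606$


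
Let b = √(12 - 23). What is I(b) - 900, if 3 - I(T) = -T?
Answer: -897 + I*√11 ≈ -897.0 + 3.3166*I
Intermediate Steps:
b = I*√11 (b = √(-11) = I*√11 ≈ 3.3166*I)
I(T) = 3 + T (I(T) = 3 - (-1)*T = 3 + T)
I(b) - 900 = (3 + I*√11) - 900 = -897 + I*√11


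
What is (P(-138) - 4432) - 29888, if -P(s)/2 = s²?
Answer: -72408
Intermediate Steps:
P(s) = -2*s²
(P(-138) - 4432) - 29888 = (-2*(-138)² - 4432) - 29888 = (-2*19044 - 4432) - 29888 = (-38088 - 4432) - 29888 = -42520 - 29888 = -72408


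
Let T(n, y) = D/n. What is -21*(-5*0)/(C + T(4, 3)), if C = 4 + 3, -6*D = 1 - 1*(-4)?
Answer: 0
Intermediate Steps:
D = -5/6 (D = -(1 - 1*(-4))/6 = -(1 + 4)/6 = -1/6*5 = -5/6 ≈ -0.83333)
T(n, y) = -5/(6*n)
C = 7
-21*(-5*0)/(C + T(4, 3)) = -21*(-5*0)/(7 - 5/6/4) = -0/(7 - 5/6*1/4) = -0/(7 - 5/24) = -0/163/24 = -0*24/163 = -21*0 = 0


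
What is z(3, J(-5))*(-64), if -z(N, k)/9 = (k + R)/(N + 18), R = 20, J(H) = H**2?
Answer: 8640/7 ≈ 1234.3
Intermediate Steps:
z(N, k) = -9*(20 + k)/(18 + N) (z(N, k) = -9*(k + 20)/(N + 18) = -9*(20 + k)/(18 + N))
z(3, J(-5))*(-64) = (9*(-20 - 1*(-5)**2)/(18 + 3))*(-64) = (9*(-20 - 1*25)/21)*(-64) = (9*(1/21)*(-20 - 25))*(-64) = (9*(1/21)*(-45))*(-64) = -135/7*(-64) = 8640/7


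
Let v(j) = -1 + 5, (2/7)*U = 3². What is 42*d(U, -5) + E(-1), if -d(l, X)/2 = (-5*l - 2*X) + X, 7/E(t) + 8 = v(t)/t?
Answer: 153713/12 ≈ 12809.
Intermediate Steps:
U = 63/2 (U = (7/2)*3² = (7/2)*9 = 63/2 ≈ 31.500)
v(j) = 4
E(t) = 7/(-8 + 4/t)
d(l, X) = 2*X + 10*l (d(l, X) = -2*((-5*l - 2*X) + X) = -2*(-X - 5*l) = 2*X + 10*l)
42*d(U, -5) + E(-1) = 42*(2*(-5) + 10*(63/2)) - 7*(-1)/(-4 + 8*(-1)) = 42*(-10 + 315) - 7*(-1)/(-4 - 8) = 42*305 - 7*(-1)/(-12) = 12810 - 7*(-1)*(-1/12) = 12810 - 7/12 = 153713/12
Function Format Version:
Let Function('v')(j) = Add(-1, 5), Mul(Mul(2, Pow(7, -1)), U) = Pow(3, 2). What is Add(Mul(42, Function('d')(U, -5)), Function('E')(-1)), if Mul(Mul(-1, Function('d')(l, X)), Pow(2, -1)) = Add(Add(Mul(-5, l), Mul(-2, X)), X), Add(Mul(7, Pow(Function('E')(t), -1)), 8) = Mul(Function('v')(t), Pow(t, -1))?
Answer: Rational(153713, 12) ≈ 12809.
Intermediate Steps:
U = Rational(63, 2) (U = Mul(Rational(7, 2), Pow(3, 2)) = Mul(Rational(7, 2), 9) = Rational(63, 2) ≈ 31.500)
Function('v')(j) = 4
Function('E')(t) = Mul(7, Pow(Add(-8, Mul(4, Pow(t, -1))), -1))
Function('d')(l, X) = Add(Mul(2, X), Mul(10, l)) (Function('d')(l, X) = Mul(-2, Add(Add(Mul(-5, l), Mul(-2, X)), X)) = Mul(-2, Add(Mul(-1, X), Mul(-5, l))) = Add(Mul(2, X), Mul(10, l)))
Add(Mul(42, Function('d')(U, -5)), Function('E')(-1)) = Add(Mul(42, Add(Mul(2, -5), Mul(10, Rational(63, 2)))), Mul(-7, -1, Pow(Add(-4, Mul(8, -1)), -1))) = Add(Mul(42, Add(-10, 315)), Mul(-7, -1, Pow(Add(-4, -8), -1))) = Add(Mul(42, 305), Mul(-7, -1, Pow(-12, -1))) = Add(12810, Mul(-7, -1, Rational(-1, 12))) = Add(12810, Rational(-7, 12)) = Rational(153713, 12)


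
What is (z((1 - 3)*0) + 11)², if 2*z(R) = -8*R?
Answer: 121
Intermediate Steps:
z(R) = -4*R (z(R) = (-8*R)/2 = -4*R)
(z((1 - 3)*0) + 11)² = (-4*(1 - 3)*0 + 11)² = (-(-8)*0 + 11)² = (-4*0 + 11)² = (0 + 11)² = 11² = 121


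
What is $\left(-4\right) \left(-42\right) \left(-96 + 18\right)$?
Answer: $-13104$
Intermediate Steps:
$\left(-4\right) \left(-42\right) \left(-96 + 18\right) = 168 \left(-78\right) = -13104$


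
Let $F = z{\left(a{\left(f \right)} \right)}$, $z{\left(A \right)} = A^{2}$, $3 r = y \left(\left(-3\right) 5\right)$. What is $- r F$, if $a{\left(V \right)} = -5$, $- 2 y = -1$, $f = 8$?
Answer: $\frac{125}{2} \approx 62.5$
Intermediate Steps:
$y = \frac{1}{2}$ ($y = \left(- \frac{1}{2}\right) \left(-1\right) = \frac{1}{2} \approx 0.5$)
$r = - \frac{5}{2}$ ($r = \frac{\frac{1}{2} \left(\left(-3\right) 5\right)}{3} = \frac{\frac{1}{2} \left(-15\right)}{3} = \frac{1}{3} \left(- \frac{15}{2}\right) = - \frac{5}{2} \approx -2.5$)
$F = 25$ ($F = \left(-5\right)^{2} = 25$)
$- r F = \left(-1\right) \left(- \frac{5}{2}\right) 25 = \frac{5}{2} \cdot 25 = \frac{125}{2}$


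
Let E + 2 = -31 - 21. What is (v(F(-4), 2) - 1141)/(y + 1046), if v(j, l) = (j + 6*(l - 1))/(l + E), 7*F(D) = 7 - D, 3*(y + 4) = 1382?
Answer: -1246131/1640912 ≈ -0.75941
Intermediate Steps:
y = 1370/3 (y = -4 + (1/3)*1382 = -4 + 1382/3 = 1370/3 ≈ 456.67)
F(D) = 1 - D/7 (F(D) = (7 - D)/7 = 1 - D/7)
E = -54 (E = -2 + (-31 - 21) = -2 - 52 = -54)
v(j, l) = (-6 + j + 6*l)/(-54 + l) (v(j, l) = (j + 6*(l - 1))/(l - 54) = (j + 6*(-1 + l))/(-54 + l) = (j + (-6 + 6*l))/(-54 + l) = (-6 + j + 6*l)/(-54 + l))
(v(F(-4), 2) - 1141)/(y + 1046) = ((-6 + (1 - 1/7*(-4)) + 6*2)/(-54 + 2) - 1141)/(1370/3 + 1046) = ((-6 + (1 + 4/7) + 12)/(-52) - 1141)/(4508/3) = (-(-6 + 11/7 + 12)/52 - 1141)*(3/4508) = (-1/52*53/7 - 1141)*(3/4508) = (-53/364 - 1141)*(3/4508) = -415377/364*3/4508 = -1246131/1640912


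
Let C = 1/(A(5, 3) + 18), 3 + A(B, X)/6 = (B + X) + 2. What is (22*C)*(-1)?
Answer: -11/30 ≈ -0.36667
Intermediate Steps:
A(B, X) = -6 + 6*B + 6*X (A(B, X) = -18 + 6*((B + X) + 2) = -18 + 6*(2 + B + X) = -18 + (12 + 6*B + 6*X) = -6 + 6*B + 6*X)
C = 1/60 (C = 1/((-6 + 6*5 + 6*3) + 18) = 1/((-6 + 30 + 18) + 18) = 1/(42 + 18) = 1/60 ≈ 0.016667)
(22*C)*(-1) = (22*(1/60))*(-1) = (11/30)*(-1) = -11/30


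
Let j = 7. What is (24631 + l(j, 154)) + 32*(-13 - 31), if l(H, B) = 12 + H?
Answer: 23242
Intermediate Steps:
(24631 + l(j, 154)) + 32*(-13 - 31) = (24631 + (12 + 7)) + 32*(-13 - 31) = (24631 + 19) + 32*(-44) = 24650 - 1408 = 23242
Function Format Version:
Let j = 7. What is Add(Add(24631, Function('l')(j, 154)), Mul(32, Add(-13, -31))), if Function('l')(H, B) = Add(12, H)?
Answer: 23242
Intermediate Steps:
Add(Add(24631, Function('l')(j, 154)), Mul(32, Add(-13, -31))) = Add(Add(24631, Add(12, 7)), Mul(32, Add(-13, -31))) = Add(Add(24631, 19), Mul(32, -44)) = Add(24650, -1408) = 23242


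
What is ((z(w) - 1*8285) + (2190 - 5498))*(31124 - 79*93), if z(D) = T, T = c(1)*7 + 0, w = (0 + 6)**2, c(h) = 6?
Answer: -274648127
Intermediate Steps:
w = 36 (w = 6**2 = 36)
T = 42 (T = 6*7 + 0 = 42 + 0 = 42)
z(D) = 42
((z(w) - 1*8285) + (2190 - 5498))*(31124 - 79*93) = ((42 - 1*8285) + (2190 - 5498))*(31124 - 79*93) = ((42 - 8285) - 3308)*(31124 - 7347) = (-8243 - 3308)*23777 = -11551*23777 = -274648127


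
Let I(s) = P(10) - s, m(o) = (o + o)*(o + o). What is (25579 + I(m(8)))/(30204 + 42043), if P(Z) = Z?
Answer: 3619/10321 ≈ 0.35064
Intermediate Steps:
m(o) = 4*o² (m(o) = (2*o)*(2*o) = 4*o²)
I(s) = 10 - s
(25579 + I(m(8)))/(30204 + 42043) = (25579 + (10 - 4*8²))/(30204 + 42043) = (25579 + (10 - 4*64))/72247 = (25579 + (10 - 1*256))*(1/72247) = (25579 + (10 - 256))*(1/72247) = (25579 - 246)*(1/72247) = 25333*(1/72247) = 3619/10321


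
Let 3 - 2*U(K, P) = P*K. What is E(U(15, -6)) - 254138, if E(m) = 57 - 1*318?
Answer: -254399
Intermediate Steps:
U(K, P) = 3/2 - K*P/2 (U(K, P) = 3/2 - P*K/2 = 3/2 - K*P/2)
E(m) = -261 (E(m) = 57 - 318 = -261)
E(U(15, -6)) - 254138 = -261 - 254138 = -254399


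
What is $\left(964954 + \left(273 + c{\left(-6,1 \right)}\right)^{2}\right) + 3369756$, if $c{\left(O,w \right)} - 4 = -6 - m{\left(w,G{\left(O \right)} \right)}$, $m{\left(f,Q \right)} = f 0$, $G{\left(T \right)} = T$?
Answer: $4408151$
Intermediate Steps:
$m{\left(f,Q \right)} = 0$
$c{\left(O,w \right)} = -2$ ($c{\left(O,w \right)} = 4 - 6 = -2$)
$\left(964954 + \left(273 + c{\left(-6,1 \right)}\right)^{2}\right) + 3369756 = \left(964954 + \left(273 - 2\right)^{2}\right) + 3369756 = \left(964954 + 271^{2}\right) + 3369756 = \left(964954 + 73441\right) + 3369756 = 1038395 + 3369756 = 4408151$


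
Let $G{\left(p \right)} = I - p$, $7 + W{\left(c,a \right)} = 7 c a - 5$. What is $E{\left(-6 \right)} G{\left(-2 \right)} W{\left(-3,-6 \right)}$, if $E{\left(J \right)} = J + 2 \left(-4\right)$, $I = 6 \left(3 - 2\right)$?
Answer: $-12768$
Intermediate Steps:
$I = 6$ ($I = 6 \cdot 1 = 6$)
$W{\left(c,a \right)} = -12 + 7 a c$ ($W{\left(c,a \right)} = -7 + \left(7 c a - 5\right) = -7 + \left(7 a c - 5\right) = -7 + \left(-5 + 7 a c\right) = -12 + 7 a c$)
$G{\left(p \right)} = 6 - p$
$E{\left(J \right)} = -8 + J$ ($E{\left(J \right)} = J - 8 = -8 + J$)
$E{\left(-6 \right)} G{\left(-2 \right)} W{\left(-3,-6 \right)} = \left(-8 - 6\right) \left(6 - -2\right) \left(-12 + 7 \left(-6\right) \left(-3\right)\right) = - 14 \left(6 + 2\right) \left(-12 + 126\right) = \left(-14\right) 8 \cdot 114 = \left(-112\right) 114 = -12768$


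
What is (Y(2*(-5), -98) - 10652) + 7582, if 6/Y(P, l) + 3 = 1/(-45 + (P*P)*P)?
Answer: -4816895/1568 ≈ -3072.0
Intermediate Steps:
Y(P, l) = 6/(-3 + 1/(-45 + P³)) (Y(P, l) = 6/(-3 + 1/(-45 + (P*P)*P)) = 6/(-3 + 1/(-45 + P²*P)) = 6/(-3 + 1/(-45 + P³)))
(Y(2*(-5), -98) - 10652) + 7582 = (6*(45 - (2*(-5))³)/(-136 + 3*(2*(-5))³) - 10652) + 7582 = (6*(45 - 1*(-10)³)/(-136 + 3*(-10)³) - 10652) + 7582 = (6*(45 - 1*(-1000))/(-136 + 3*(-1000)) - 10652) + 7582 = (6*(45 + 1000)/(-136 - 3000) - 10652) + 7582 = (6*1045/(-3136) - 10652) + 7582 = (6*(-1/3136)*1045 - 10652) + 7582 = (-3135/1568 - 10652) + 7582 = -16705471/1568 + 7582 = -4816895/1568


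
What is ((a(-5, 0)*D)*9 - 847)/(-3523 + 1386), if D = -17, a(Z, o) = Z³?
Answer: -18278/2137 ≈ -8.5531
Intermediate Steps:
((a(-5, 0)*D)*9 - 847)/(-3523 + 1386) = (((-5)³*(-17))*9 - 847)/(-3523 + 1386) = (-125*(-17)*9 - 847)/(-2137) = (2125*9 - 847)*(-1/2137) = (19125 - 847)*(-1/2137) = 18278*(-1/2137) = -18278/2137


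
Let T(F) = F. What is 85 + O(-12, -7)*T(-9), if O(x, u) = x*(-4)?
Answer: -347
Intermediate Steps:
O(x, u) = -4*x
85 + O(-12, -7)*T(-9) = 85 - 4*(-12)*(-9) = 85 + 48*(-9) = 85 - 432 = -347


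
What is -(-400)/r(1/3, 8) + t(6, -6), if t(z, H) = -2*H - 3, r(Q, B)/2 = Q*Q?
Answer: 1809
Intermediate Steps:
r(Q, B) = 2*Q² (r(Q, B) = 2*(Q*Q) = 2*Q²)
t(z, H) = -3 - 2*H
-(-400)/r(1/3, 8) + t(6, -6) = -(-400)/(2*(1/3)²) + (-3 - 2*(-6)) = -(-400)/(2*(⅓)²) + (-3 + 12) = -(-400)/(2*(⅑)) + 9 = -(-400)/2/9 + 9 = -(-400)*9/2 + 9 = -40*(-45) + 9 = 1800 + 9 = 1809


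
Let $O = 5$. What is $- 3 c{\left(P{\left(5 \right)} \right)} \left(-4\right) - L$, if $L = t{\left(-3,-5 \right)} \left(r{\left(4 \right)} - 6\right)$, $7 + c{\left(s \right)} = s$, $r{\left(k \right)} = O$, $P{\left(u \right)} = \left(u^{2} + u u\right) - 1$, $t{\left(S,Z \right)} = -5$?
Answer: $499$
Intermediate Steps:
$P{\left(u \right)} = -1 + 2 u^{2}$ ($P{\left(u \right)} = \left(u^{2} + u^{2}\right) - 1 = 2 u^{2} - 1 = -1 + 2 u^{2}$)
$r{\left(k \right)} = 5$
$c{\left(s \right)} = -7 + s$
$L = 5$ ($L = - 5 \left(5 - 6\right) = \left(-5\right) \left(-1\right) = 5$)
$- 3 c{\left(P{\left(5 \right)} \right)} \left(-4\right) - L = - 3 \left(-7 - \left(1 - 2 \cdot 5^{2}\right)\right) \left(-4\right) - 5 = - 3 \left(-7 + \left(-1 + 2 \cdot 25\right)\right) \left(-4\right) - 5 = - 3 \left(-7 + \left(-1 + 50\right)\right) \left(-4\right) - 5 = - 3 \left(-7 + 49\right) \left(-4\right) - 5 = \left(-3\right) 42 \left(-4\right) - 5 = \left(-126\right) \left(-4\right) - 5 = 504 - 5 = 499$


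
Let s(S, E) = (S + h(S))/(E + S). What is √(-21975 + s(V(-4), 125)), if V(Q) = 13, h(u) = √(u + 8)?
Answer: √(-418490106 + 138*√21)/138 ≈ 148.24*I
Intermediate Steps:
h(u) = √(8 + u)
s(S, E) = (S + √(8 + S))/(E + S)
√(-21975 + s(V(-4), 125)) = √(-21975 + (13 + √(8 + 13))/(125 + 13)) = √(-21975 + (13 + √21)/138) = √(-21975 + (13/138 + √21/138)) = √(-3032537/138 + √21/138)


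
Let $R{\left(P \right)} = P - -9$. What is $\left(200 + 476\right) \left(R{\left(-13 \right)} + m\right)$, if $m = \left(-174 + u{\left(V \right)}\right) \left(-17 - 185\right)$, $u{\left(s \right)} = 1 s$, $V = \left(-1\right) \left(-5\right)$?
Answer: $23074584$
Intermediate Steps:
$V = 5$
$R{\left(P \right)} = 9 + P$ ($R{\left(P \right)} = P + 9 = 9 + P$)
$u{\left(s \right)} = s$
$m = 34138$ ($m = \left(-174 + 5\right) \left(-17 - 185\right) = \left(-169\right) \left(-202\right) = 34138$)
$\left(200 + 476\right) \left(R{\left(-13 \right)} + m\right) = \left(200 + 476\right) \left(\left(9 - 13\right) + 34138\right) = 676 \left(-4 + 34138\right) = 676 \cdot 34134 = 23074584$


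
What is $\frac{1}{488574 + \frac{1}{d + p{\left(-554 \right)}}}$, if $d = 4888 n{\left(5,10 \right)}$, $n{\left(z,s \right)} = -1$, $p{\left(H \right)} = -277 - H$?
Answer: $\frac{4611}{2252814713} \approx 2.0468 \cdot 10^{-6}$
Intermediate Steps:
$d = -4888$ ($d = 4888 \left(-1\right) = -4888$)
$\frac{1}{488574 + \frac{1}{d + p{\left(-554 \right)}}} = \frac{1}{488574 + \frac{1}{-4888 - -277}} = \frac{1}{488574 + \frac{1}{-4888 + \left(-277 + 554\right)}} = \frac{1}{488574 + \frac{1}{-4888 + 277}} = \frac{1}{488574 + \frac{1}{-4611}} = \frac{1}{488574 - \frac{1}{4611}} = \frac{1}{\frac{2252814713}{4611}} = \frac{4611}{2252814713}$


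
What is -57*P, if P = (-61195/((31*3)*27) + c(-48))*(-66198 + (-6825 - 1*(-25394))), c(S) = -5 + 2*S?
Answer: -284884004506/837 ≈ -3.4036e+8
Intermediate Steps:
P = 14993894974/2511 (P = (-61195/((31*3)*27) + (-5 + 2*(-48)))*(-66198 + (-6825 - 1*(-25394))) = (-61195/(93*27) + (-5 - 96))*(-66198 + (-6825 + 25394)) = (-61195/2511 - 101)*(-66198 + 18569) = (-61195*1/2511 - 101)*(-47629) = (-61195/2511 - 101)*(-47629) = -314806/2511*(-47629) = 14993894974/2511 ≈ 5.9713e+6)
-57*P = -57*14993894974/2511 = -284884004506/837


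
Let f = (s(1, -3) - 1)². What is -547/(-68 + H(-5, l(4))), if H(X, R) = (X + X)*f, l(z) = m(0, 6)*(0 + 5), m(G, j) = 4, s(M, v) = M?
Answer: 547/68 ≈ 8.0441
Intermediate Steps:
f = 0 (f = (1 - 1)² = 0² = 0)
l(z) = 20 (l(z) = 4*(0 + 5) = 4*5 = 20)
H(X, R) = 0 (H(X, R) = (X + X)*0 = (2*X)*0 = 0)
-547/(-68 + H(-5, l(4))) = -547/(-68 + 0) = -547/(-68) = -547*(-1/68) = 547/68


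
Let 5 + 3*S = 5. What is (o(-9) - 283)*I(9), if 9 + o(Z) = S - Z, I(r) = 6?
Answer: -1698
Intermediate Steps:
S = 0 (S = -5/3 + (1/3)*5 = -5/3 + 5/3 = 0)
o(Z) = -9 - Z (o(Z) = -9 + (0 - Z) = -9 - Z)
(o(-9) - 283)*I(9) = ((-9 - 1*(-9)) - 283)*6 = ((-9 + 9) - 283)*6 = (0 - 283)*6 = -283*6 = -1698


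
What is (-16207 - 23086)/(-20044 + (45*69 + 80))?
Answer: 39293/16859 ≈ 2.3307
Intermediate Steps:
(-16207 - 23086)/(-20044 + (45*69 + 80)) = -39293/(-20044 + (3105 + 80)) = -39293/(-20044 + 3185) = -39293/(-16859) = -39293*(-1/16859) = 39293/16859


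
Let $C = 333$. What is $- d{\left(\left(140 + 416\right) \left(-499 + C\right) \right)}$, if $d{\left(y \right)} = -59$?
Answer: $59$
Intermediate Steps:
$- d{\left(\left(140 + 416\right) \left(-499 + C\right) \right)} = \left(-1\right) \left(-59\right) = 59$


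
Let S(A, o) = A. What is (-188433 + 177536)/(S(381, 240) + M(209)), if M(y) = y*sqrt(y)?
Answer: 4151757/8984168 - 2277473*sqrt(209)/8984168 ≈ -3.2027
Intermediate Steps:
M(y) = y**(3/2)
(-188433 + 177536)/(S(381, 240) + M(209)) = (-188433 + 177536)/(381 + 209**(3/2)) = -10897/(381 + 209*sqrt(209))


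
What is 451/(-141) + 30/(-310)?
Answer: -14404/4371 ≈ -3.2954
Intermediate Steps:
451/(-141) + 30/(-310) = 451*(-1/141) + 30*(-1/310) = -451/141 - 3/31 = -14404/4371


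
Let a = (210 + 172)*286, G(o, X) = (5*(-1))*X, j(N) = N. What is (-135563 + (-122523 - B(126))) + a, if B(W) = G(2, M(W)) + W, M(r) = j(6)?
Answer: -148930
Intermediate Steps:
M(r) = 6
G(o, X) = -5*X
B(W) = -30 + W (B(W) = -5*6 + W = -30 + W)
a = 109252 (a = 382*286 = 109252)
(-135563 + (-122523 - B(126))) + a = (-135563 + (-122523 - (-30 + 126))) + 109252 = (-135563 + (-122523 - 1*96)) + 109252 = (-135563 + (-122523 - 96)) + 109252 = (-135563 - 122619) + 109252 = -258182 + 109252 = -148930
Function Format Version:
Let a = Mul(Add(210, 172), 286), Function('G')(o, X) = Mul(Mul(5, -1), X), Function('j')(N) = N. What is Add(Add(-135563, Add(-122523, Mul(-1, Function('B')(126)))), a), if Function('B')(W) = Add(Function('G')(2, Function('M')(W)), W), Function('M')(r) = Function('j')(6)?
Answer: -148930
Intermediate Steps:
Function('M')(r) = 6
Function('G')(o, X) = Mul(-5, X)
Function('B')(W) = Add(-30, W) (Function('B')(W) = Add(Mul(-5, 6), W) = Add(-30, W))
a = 109252 (a = Mul(382, 286) = 109252)
Add(Add(-135563, Add(-122523, Mul(-1, Function('B')(126)))), a) = Add(Add(-135563, Add(-122523, Mul(-1, Add(-30, 126)))), 109252) = Add(Add(-135563, Add(-122523, Mul(-1, 96))), 109252) = Add(Add(-135563, Add(-122523, -96)), 109252) = Add(Add(-135563, -122619), 109252) = Add(-258182, 109252) = -148930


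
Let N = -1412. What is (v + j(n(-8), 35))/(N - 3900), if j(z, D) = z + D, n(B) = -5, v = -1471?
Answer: 1441/5312 ≈ 0.27127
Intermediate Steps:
j(z, D) = D + z
(v + j(n(-8), 35))/(N - 3900) = (-1471 + (35 - 5))/(-1412 - 3900) = (-1471 + 30)/(-5312) = -1441*(-1/5312) = 1441/5312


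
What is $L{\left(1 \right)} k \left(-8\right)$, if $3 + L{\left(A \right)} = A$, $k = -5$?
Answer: $-80$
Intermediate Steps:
$L{\left(A \right)} = -3 + A$
$L{\left(1 \right)} k \left(-8\right) = \left(-3 + 1\right) \left(-5\right) \left(-8\right) = \left(-2\right) \left(-5\right) \left(-8\right) = 10 \left(-8\right) = -80$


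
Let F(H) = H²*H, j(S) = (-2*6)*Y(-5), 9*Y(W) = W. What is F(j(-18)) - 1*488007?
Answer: -13168189/27 ≈ -4.8771e+5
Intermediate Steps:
Y(W) = W/9
j(S) = 20/3 (j(S) = (-2*6)*((⅑)*(-5)) = -12*(-5/9) = 20/3)
F(H) = H³
F(j(-18)) - 1*488007 = (20/3)³ - 1*488007 = 8000/27 - 488007 = -13168189/27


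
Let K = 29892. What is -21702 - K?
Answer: -51594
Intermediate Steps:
-21702 - K = -21702 - 1*29892 = -21702 - 29892 = -51594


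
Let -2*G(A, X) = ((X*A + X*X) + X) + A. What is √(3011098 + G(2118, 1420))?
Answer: 3*√55261 ≈ 705.23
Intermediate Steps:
G(A, X) = -A/2 - X/2 - X²/2 - A*X/2 (G(A, X) = -(((X*A + X*X) + X) + A)/2 = -(((A*X + X²) + X) + A)/2 = -(((X² + A*X) + X) + A)/2 = -((X + X² + A*X) + A)/2 = -(A + X + X² + A*X)/2 = -A/2 - X/2 - X²/2 - A*X/2)
√(3011098 + G(2118, 1420)) = √(3011098 + (-½*2118 - ½*1420 - ½*1420² - ½*2118*1420)) = √(3011098 + (-1059 - 710 - ½*2016400 - 1503780)) = √(3011098 + (-1059 - 710 - 1008200 - 1503780)) = √(3011098 - 2513749) = √497349 = 3*√55261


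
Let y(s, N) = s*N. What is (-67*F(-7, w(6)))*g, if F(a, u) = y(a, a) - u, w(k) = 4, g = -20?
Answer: 60300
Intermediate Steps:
y(s, N) = N*s
F(a, u) = a² - u (F(a, u) = a*a - u = a² - u)
(-67*F(-7, w(6)))*g = -67*((-7)² - 1*4)*(-20) = -67*(49 - 4)*(-20) = -67*45*(-20) = -3015*(-20) = 60300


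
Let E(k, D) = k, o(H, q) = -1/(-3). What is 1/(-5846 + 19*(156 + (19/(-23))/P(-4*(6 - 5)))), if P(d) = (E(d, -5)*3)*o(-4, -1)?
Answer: -92/264783 ≈ -0.00034745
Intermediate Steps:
o(H, q) = 1/3 (o(H, q) = -1*(-1/3) = 1/3)
P(d) = d (P(d) = (d*3)*(1/3) = (3*d)*(1/3) = d)
1/(-5846 + 19*(156 + (19/(-23))/P(-4*(6 - 5)))) = 1/(-5846 + 19*(156 + (19/(-23))/((-4*(6 - 5))))) = 1/(-5846 + 19*(156 + (19*(-1/23))/((-4*1)))) = 1/(-5846 + 19*(156 - 19/23/(-4))) = 1/(-5846 + 19*(156 - 19/23*(-1/4))) = 1/(-5846 + 19*(156 + 19/92)) = 1/(-5846 + 19*(14371/92)) = 1/(-5846 + 273049/92) = 1/(-264783/92) = -92/264783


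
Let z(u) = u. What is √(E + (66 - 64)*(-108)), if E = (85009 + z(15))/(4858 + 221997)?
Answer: 2*I*√2774190285470/226855 ≈ 14.684*I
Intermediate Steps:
E = 85024/226855 (E = (85009 + 15)/(4858 + 221997) = 85024/226855 ≈ 0.37479)
√(E + (66 - 64)*(-108)) = √(85024/226855 + (66 - 64)*(-108)) = √(85024/226855 + 2*(-108)) = √(85024/226855 - 216) = √(-48915656/226855) = 2*I*√2774190285470/226855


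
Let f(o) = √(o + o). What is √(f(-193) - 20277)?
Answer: √(-20277 + I*√386) ≈ 0.069 + 142.4*I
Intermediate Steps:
f(o) = √2*√o (f(o) = √(2*o) = √2*√o)
√(f(-193) - 20277) = √(√2*√(-193) - 20277) = √(√2*(I*√193) - 20277) = √(I*√386 - 20277) = √(-20277 + I*√386)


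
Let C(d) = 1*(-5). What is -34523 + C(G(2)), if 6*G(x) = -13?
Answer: -34528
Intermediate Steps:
G(x) = -13/6 (G(x) = (1/6)*(-13) = -13/6)
C(d) = -5
-34523 + C(G(2)) = -34523 - 5 = -34528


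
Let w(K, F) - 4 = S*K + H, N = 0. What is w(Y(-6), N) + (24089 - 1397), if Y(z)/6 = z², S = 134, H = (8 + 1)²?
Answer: 51721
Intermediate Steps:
H = 81 (H = 9² = 81)
Y(z) = 6*z²
w(K, F) = 85 + 134*K (w(K, F) = 4 + (134*K + 81) = 4 + (81 + 134*K) = 85 + 134*K)
w(Y(-6), N) + (24089 - 1397) = (85 + 134*(6*(-6)²)) + (24089 - 1397) = (85 + 134*(6*36)) + 22692 = (85 + 134*216) + 22692 = (85 + 28944) + 22692 = 29029 + 22692 = 51721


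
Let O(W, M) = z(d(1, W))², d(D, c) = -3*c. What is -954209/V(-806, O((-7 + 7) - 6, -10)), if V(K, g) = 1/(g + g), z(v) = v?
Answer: -618327432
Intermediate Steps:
O(W, M) = 9*W² (O(W, M) = (-3*W)² = 9*W²)
V(K, g) = 1/(2*g)
-954209/V(-806, O((-7 + 7) - 6, -10)) = -954209*18*((-7 + 7) - 6)² = -954209*18*(0 - 6)² = -954209/(1/(2*((9*(-6)²)))) = -954209/(1/(2*((9*36)))) = -954209/((½)/324) = -954209/((½)*(1/324)) = -954209/1/648 = -954209*648 = -618327432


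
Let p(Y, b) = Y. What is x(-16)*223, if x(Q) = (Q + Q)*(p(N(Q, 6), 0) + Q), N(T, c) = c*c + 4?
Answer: -171264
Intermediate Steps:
N(T, c) = 4 + c² (N(T, c) = c² + 4 = 4 + c²)
x(Q) = 2*Q*(40 + Q) (x(Q) = (Q + Q)*((4 + 6²) + Q) = (2*Q)*((4 + 36) + Q) = (2*Q)*(40 + Q) = 2*Q*(40 + Q))
x(-16)*223 = (2*(-16)*(40 - 16))*223 = (2*(-16)*24)*223 = -768*223 = -171264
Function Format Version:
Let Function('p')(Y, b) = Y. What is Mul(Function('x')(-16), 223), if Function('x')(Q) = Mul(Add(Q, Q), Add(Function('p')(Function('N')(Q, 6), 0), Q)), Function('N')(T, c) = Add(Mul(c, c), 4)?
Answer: -171264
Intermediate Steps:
Function('N')(T, c) = Add(4, Pow(c, 2)) (Function('N')(T, c) = Add(Pow(c, 2), 4) = Add(4, Pow(c, 2)))
Function('x')(Q) = Mul(2, Q, Add(40, Q)) (Function('x')(Q) = Mul(Add(Q, Q), Add(Add(4, Pow(6, 2)), Q)) = Mul(Mul(2, Q), Add(Add(4, 36), Q)) = Mul(Mul(2, Q), Add(40, Q)) = Mul(2, Q, Add(40, Q)))
Mul(Function('x')(-16), 223) = Mul(Mul(2, -16, Add(40, -16)), 223) = Mul(Mul(2, -16, 24), 223) = Mul(-768, 223) = -171264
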